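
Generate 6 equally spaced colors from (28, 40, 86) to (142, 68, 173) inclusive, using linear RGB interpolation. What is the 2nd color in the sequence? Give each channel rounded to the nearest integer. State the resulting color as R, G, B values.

(51, 46, 103)

With 6 swatches and endpoints inclusive, swatch 2 sits at t = (2 − 1)/(6 − 1) = 1/5 ≈ 0.2.
R = 28 + 0.2 × (142 − 28) = 50.8 → 51
G = 40 + 0.2 × (68 − 40) = 45.6 → 46
B = 86 + 0.2 × (173 − 86) = 103.4 → 103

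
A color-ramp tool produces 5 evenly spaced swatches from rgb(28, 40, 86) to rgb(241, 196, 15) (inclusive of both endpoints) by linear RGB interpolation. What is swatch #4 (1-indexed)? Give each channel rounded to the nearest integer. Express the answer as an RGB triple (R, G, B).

(188, 157, 33)

With 5 swatches and endpoints inclusive, swatch 4 sits at t = (4 − 1)/(5 − 1) = 3/4 ≈ 0.75.
R = 28 + 0.75 × (241 − 28) = 187.75 → 188
G = 40 + 0.75 × (196 − 40) = 157 → 157
B = 86 + 0.75 × (15 − 86) = 32.75 → 33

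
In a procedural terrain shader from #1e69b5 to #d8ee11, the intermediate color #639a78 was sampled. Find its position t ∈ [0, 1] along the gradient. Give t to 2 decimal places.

Invert the lerp on the R channel (largest span, 186): t = (99 − 30) / (216 − 30) = 69/186 = 0.37097.
Check on G: (154 − 105)/(238 − 105) = 0.3684 ✓

0.37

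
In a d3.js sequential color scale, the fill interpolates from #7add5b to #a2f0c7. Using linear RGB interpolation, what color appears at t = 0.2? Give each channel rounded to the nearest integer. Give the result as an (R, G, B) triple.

(130, 225, 113)

#7add5b → (122, 221, 91); #a2f0c7 → (162, 240, 199).
R = 122 + 0.2 × (162 − 122) = 122 + 0.2 × 40 = 130 → 130
G = 221 + 0.2 × (240 − 221) = 221 + 0.2 × 19 = 224.8 → 225
B = 91 + 0.2 × (199 − 91) = 91 + 0.2 × 108 = 112.6 → 113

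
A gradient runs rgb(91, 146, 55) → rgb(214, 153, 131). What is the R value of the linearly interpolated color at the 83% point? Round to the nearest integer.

193

R = 91 + 0.83 × (214 − 91) = 193.09 → 193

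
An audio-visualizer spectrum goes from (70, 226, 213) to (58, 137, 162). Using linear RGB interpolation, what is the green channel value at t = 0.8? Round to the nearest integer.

G = 226 + 0.8 × (137 − 226) = 154.8 → 155

155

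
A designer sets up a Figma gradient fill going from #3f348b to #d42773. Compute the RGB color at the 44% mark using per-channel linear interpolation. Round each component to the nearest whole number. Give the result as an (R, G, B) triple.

(129, 46, 128)

#3f348b → (63, 52, 139); #d42773 → (212, 39, 115).
44% corresponds to t = 0.44.
R = 63 + 0.44 × (212 − 63) = 63 + 0.44 × 149 = 128.56 → 129
G = 52 + 0.44 × (39 − 52) = 52 + 0.44 × -13 = 46.28 → 46
B = 139 + 0.44 × (115 − 139) = 139 + 0.44 × -24 = 128.44 → 128
So the blended color is (129, 46, 128), about #812e80.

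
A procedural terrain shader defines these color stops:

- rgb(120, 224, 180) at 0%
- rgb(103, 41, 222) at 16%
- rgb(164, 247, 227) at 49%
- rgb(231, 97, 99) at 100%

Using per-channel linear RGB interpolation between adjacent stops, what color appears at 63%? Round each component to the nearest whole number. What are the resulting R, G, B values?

63% lies between the 49% and 100% stops, so the local fraction is t = (63 − 49)/(100 − 49) = 14/51 ≈ 0.2745.
R = 164 + 0.2745 × (231 − 164) = 182.392 → 182
G = 247 + 0.2745 × (97 − 247) = 205.825 → 206
B = 227 + 0.2745 × (99 − 227) = 191.864 → 192

(182, 206, 192)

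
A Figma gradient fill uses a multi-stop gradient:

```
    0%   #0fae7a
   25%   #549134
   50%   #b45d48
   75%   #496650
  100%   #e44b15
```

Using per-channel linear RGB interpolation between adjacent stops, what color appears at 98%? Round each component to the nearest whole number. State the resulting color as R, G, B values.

(216, 77, 26)

98% lies between the 75% and 100% stops, so the local fraction is t = (98 − 75)/(100 − 75) = 23/25 ≈ 0.92.
#496650 → (73, 102, 80); #e44b15 → (228, 75, 21).
R = 73 + 0.92 × (228 − 73) = 215.6 → 216
G = 102 + 0.92 × (75 − 102) = 77.16 → 77
B = 80 + 0.92 × (21 − 80) = 25.72 → 26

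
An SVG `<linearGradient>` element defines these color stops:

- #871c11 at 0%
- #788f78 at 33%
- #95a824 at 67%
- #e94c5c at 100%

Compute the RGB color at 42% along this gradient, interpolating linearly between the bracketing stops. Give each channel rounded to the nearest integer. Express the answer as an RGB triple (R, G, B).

(128, 150, 98)

42% lies between the 33% and 67% stops, so the local fraction is t = (42 − 33)/(67 − 33) = 9/34 ≈ 0.2647.
#788f78 → (120, 143, 120); #95a824 → (149, 168, 36).
R = 120 + 0.2647 × (149 − 120) = 127.676 → 128
G = 143 + 0.2647 × (168 − 143) = 149.618 → 150
B = 120 + 0.2647 × (36 − 120) = 97.765 → 98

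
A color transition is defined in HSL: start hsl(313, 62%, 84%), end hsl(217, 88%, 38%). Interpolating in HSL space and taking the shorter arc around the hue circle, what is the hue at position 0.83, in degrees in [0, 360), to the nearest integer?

Hue arc: Δh = 217 − 313 = -96° (|Δh| ≤ 180, already the shorter path).
H = 313 + 0.83 × (-96) = 233.32 → 233°

233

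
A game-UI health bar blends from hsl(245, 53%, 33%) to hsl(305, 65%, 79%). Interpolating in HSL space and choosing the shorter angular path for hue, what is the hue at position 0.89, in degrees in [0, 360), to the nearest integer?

Hue arc: Δh = 305 − 245 = 60° (|Δh| ≤ 180, already the shorter path).
H = 245 + 0.89 × (60) = 298.4 → 298°

298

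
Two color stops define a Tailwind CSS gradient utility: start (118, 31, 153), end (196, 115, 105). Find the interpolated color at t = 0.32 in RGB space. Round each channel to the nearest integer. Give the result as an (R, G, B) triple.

(143, 58, 138)

R = 118 + 0.32 × (196 − 118) = 118 + 0.32 × 78 = 142.96 → 143
G = 31 + 0.32 × (115 − 31) = 31 + 0.32 × 84 = 57.88 → 58
B = 153 + 0.32 × (105 − 153) = 153 + 0.32 × -48 = 137.64 → 138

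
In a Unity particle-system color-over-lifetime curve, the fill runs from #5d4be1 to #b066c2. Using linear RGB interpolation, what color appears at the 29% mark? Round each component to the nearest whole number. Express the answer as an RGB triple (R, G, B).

(117, 83, 216)

#5d4be1 → (93, 75, 225); #b066c2 → (176, 102, 194).
29% corresponds to t = 0.29.
R = 93 + 0.29 × (176 − 93) = 93 + 0.29 × 83 = 117.07 → 117
G = 75 + 0.29 × (102 − 75) = 75 + 0.29 × 27 = 82.83 → 83
B = 225 + 0.29 × (194 − 225) = 225 + 0.29 × -31 = 216.01 → 216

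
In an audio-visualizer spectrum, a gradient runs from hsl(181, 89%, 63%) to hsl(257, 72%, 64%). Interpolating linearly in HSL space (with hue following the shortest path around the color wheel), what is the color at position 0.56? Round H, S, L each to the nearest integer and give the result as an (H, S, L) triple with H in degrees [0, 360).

(224, 79, 64)

Hue arc: Δh = 257 − 181 = 76° (|Δh| ≤ 180, already the shorter path).
H = 181 + 0.56 × (76) = 223.56 → 224°
S = 89 + 0.56 × (72 − 89) = 79.48 → 79%
L = 63 + 0.56 × (64 − 63) = 63.56 → 64%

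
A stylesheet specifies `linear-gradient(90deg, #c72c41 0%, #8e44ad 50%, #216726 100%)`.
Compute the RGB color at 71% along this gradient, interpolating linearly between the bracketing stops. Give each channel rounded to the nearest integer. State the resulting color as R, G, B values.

71% lies between the 50% and 100% stops, so the local fraction is t = (71 − 50)/(100 − 50) = 21/50 ≈ 0.42.
#8e44ad → (142, 68, 173); #216726 → (33, 103, 38).
R = 142 + 0.42 × (33 − 142) = 96.22 → 96
G = 68 + 0.42 × (103 − 68) = 82.7 → 83
B = 173 + 0.42 × (38 − 173) = 116.3 → 116

(96, 83, 116)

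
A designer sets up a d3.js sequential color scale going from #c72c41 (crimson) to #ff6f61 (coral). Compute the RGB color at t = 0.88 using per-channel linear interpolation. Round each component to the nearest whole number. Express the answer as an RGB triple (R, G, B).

(248, 103, 93)

#c72c41 → (199, 44, 65); #ff6f61 → (255, 111, 97).
R = 199 + 0.88 × (255 − 199) = 199 + 0.88 × 56 = 248.28 → 248
G = 44 + 0.88 × (111 − 44) = 44 + 0.88 × 67 = 102.96 → 103
B = 65 + 0.88 × (97 − 65) = 65 + 0.88 × 32 = 93.16 → 93
So the blended color is (248, 103, 93), about #f8675d.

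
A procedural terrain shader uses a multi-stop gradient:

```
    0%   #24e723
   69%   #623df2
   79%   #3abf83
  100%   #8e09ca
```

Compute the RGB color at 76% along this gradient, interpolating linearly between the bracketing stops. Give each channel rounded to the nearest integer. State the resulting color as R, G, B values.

76% lies between the 69% and 79% stops, so the local fraction is t = (76 − 69)/(79 − 69) = 7/10 ≈ 0.7.
#623df2 → (98, 61, 242); #3abf83 → (58, 191, 131).
R = 98 + 0.7 × (58 − 98) = 70 → 70
G = 61 + 0.7 × (191 − 61) = 152 → 152
B = 242 + 0.7 × (131 − 242) = 164.3 → 164

(70, 152, 164)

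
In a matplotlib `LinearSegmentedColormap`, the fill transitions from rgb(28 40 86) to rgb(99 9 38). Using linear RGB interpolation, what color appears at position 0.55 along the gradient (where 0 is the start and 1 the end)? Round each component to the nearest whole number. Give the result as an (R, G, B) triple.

(67, 23, 60)

R = 28 + 0.55 × (99 − 28) = 28 + 0.55 × 71 = 67.05 → 67
G = 40 + 0.55 × (9 − 40) = 40 + 0.55 × -31 = 22.95 → 23
B = 86 + 0.55 × (38 − 86) = 86 + 0.55 × -48 = 59.6 → 60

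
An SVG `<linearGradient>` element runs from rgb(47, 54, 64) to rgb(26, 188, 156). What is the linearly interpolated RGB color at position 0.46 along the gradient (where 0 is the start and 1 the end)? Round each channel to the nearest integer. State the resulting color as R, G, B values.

(37, 116, 106)

R = 47 + 0.46 × (26 − 47) = 47 + 0.46 × -21 = 37.34 → 37
G = 54 + 0.46 × (188 − 54) = 54 + 0.46 × 134 = 115.64 → 116
B = 64 + 0.46 × (156 − 64) = 64 + 0.46 × 92 = 106.32 → 106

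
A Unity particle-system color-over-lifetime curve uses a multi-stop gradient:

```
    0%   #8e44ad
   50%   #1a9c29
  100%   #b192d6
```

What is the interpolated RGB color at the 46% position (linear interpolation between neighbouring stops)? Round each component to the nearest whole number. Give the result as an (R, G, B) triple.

46% lies between the 0% and 50% stops, so the local fraction is t = (46 − 0)/(50 − 0) = 46/50 ≈ 0.92.
#8e44ad → (142, 68, 173); #1a9c29 → (26, 156, 41).
R = 142 + 0.92 × (26 − 142) = 35.28 → 35
G = 68 + 0.92 × (156 − 68) = 148.96 → 149
B = 173 + 0.92 × (41 − 173) = 51.56 → 52

(35, 149, 52)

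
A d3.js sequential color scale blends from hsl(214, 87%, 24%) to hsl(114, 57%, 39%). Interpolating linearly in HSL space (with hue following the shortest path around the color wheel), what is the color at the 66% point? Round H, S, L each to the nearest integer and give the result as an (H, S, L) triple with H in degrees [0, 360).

Hue arc: Δh = 114 − 214 = -100° (|Δh| ≤ 180, already the shorter path).
H = 214 + 0.66 × (-100) = 148 → 148°
S = 87 + 0.66 × (57 − 87) = 67.2 → 67%
L = 24 + 0.66 × (39 − 24) = 33.9 → 34%

(148, 67, 34)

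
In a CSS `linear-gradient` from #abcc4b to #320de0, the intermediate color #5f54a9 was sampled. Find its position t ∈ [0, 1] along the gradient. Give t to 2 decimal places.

Invert the lerp on the G channel (largest span, 191): t = (84 − 204) / (13 − 204) = -120/-191 = 0.62827.
Check on R: (95 − 171)/(50 − 171) = 0.6281 ✓

0.63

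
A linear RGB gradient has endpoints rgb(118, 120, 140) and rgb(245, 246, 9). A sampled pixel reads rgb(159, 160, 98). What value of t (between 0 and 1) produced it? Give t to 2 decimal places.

0.32

Invert the lerp on the B channel (largest span, 131): t = (98 − 140) / (9 − 140) = -42/-131 = 0.32061.
Check on R: (159 − 118)/(245 − 118) = 0.3228 ✓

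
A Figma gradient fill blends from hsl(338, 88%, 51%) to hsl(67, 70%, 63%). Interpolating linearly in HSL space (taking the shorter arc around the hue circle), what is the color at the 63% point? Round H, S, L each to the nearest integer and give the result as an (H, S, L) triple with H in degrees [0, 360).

Hue: 67 − 338 = -271°, but |-271| > 180 so the shorter arc goes the other way: Δh = -271 + 360 = 89°.
H = 338 + 0.63 × (89) = 394.07 → 394 → 394 mod 360 = 34°
S = 88 + 0.63 × (70 − 88) = 76.66 → 77%
L = 51 + 0.63 × (63 − 51) = 58.56 → 59%

(34, 77, 59)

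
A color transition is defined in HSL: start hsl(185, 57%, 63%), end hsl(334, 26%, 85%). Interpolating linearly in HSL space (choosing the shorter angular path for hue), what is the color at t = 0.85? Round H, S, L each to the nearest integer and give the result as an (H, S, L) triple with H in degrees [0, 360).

(312, 31, 82)

Hue arc: Δh = 334 − 185 = 149° (|Δh| ≤ 180, already the shorter path).
H = 185 + 0.85 × (149) = 311.65 → 312°
S = 57 + 0.85 × (26 − 57) = 30.65 → 31%
L = 63 + 0.85 × (85 − 63) = 81.7 → 82%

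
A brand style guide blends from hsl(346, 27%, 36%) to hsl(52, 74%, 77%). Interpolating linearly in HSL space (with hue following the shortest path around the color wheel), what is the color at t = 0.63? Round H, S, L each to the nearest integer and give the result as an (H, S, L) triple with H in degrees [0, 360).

Hue: 52 − 346 = -294°, but |-294| > 180 so the shorter arc goes the other way: Δh = -294 + 360 = 66°.
H = 346 + 0.63 × (66) = 387.58 → 388 → 388 mod 360 = 28°
S = 27 + 0.63 × (74 − 27) = 56.61 → 57%
L = 36 + 0.63 × (77 − 36) = 61.83 → 62%

(28, 57, 62)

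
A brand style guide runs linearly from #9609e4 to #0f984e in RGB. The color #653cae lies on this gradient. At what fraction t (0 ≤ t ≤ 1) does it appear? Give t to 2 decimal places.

Invert the lerp on the B channel (largest span, 150): t = (174 − 228) / (78 − 228) = -54/-150 = 0.36.
Check on R: (101 − 150)/(15 − 150) = 0.363 ✓

0.36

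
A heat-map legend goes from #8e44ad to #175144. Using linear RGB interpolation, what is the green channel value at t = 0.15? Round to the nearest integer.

70

G₁ = 68 (from #8e44ad), G₂ = 81 (from #175144).
G = 68 + 0.15 × (81 − 68) = 69.95 → 70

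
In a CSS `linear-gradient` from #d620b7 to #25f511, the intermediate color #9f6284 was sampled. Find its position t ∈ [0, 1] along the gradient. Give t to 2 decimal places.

Invert the lerp on the G channel (largest span, 213): t = (98 − 32) / (245 − 32) = 66/213 = 0.30986.
Check on R: (159 − 214)/(37 − 214) = 0.3107 ✓

0.31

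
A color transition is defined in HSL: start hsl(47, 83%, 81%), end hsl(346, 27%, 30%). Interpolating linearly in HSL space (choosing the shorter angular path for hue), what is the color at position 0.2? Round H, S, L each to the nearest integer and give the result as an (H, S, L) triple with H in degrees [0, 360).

(35, 72, 71)

Hue: 346 − 47 = 299°, but |299| > 180 so the shorter arc goes the other way: Δh = 299 − 360 = -61°.
H = 47 + 0.2 × (-61) = 34.8 → 35°
S = 83 + 0.2 × (27 − 83) = 71.8 → 72%
L = 81 + 0.2 × (30 − 81) = 70.8 → 71%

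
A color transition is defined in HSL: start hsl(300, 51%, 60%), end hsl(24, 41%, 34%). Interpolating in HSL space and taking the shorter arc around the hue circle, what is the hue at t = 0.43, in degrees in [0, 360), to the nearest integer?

Hue: 24 − 300 = -276°, but |-276| > 180 so the shorter arc goes the other way: Δh = -276 + 360 = 84°.
H = 300 + 0.43 × (84) = 336.12 → 336°

336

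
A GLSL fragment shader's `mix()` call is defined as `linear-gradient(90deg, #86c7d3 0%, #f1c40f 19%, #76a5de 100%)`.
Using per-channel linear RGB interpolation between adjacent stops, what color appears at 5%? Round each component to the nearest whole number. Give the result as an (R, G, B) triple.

5% lies between the 0% and 19% stops, so the local fraction is t = (5 − 0)/(19 − 0) = 5/19 ≈ 0.2632.
#86c7d3 → (134, 199, 211); #f1c40f → (241, 196, 15).
R = 134 + 0.2632 × (241 − 134) = 162.162 → 162
G = 199 + 0.2632 × (196 − 199) = 198.21 → 198
B = 211 + 0.2632 × (15 − 211) = 159.413 → 159

(162, 198, 159)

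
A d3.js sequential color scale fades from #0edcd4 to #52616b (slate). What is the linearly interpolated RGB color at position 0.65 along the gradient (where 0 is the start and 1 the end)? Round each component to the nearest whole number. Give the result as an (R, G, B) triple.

(58, 140, 144)

#0edcd4 → (14, 220, 212); #52616b → (82, 97, 107).
R = 14 + 0.65 × (82 − 14) = 14 + 0.65 × 68 = 58.2 → 58
G = 220 + 0.65 × (97 − 220) = 220 + 0.65 × -123 = 140.05 → 140
B = 212 + 0.65 × (107 − 212) = 212 + 0.65 × -105 = 143.75 → 144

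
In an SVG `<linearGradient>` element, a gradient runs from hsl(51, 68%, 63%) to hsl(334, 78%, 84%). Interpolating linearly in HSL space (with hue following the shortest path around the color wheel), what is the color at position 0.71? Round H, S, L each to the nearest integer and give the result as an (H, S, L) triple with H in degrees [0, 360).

(356, 75, 78)

Hue: 334 − 51 = 283°, but |283| > 180 so the shorter arc goes the other way: Δh = 283 − 360 = -77°.
H = 51 + 0.71 × (-77) = -3.67 → -4 → -4 mod 360 = 356°
S = 68 + 0.71 × (78 − 68) = 75.1 → 75%
L = 63 + 0.71 × (84 − 63) = 77.91 → 78%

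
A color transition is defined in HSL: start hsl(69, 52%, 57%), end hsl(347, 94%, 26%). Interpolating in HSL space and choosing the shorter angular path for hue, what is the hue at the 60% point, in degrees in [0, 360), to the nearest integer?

20

Hue: 347 − 69 = 278°, but |278| > 180 so the shorter arc goes the other way: Δh = 278 − 360 = -82°.
H = 69 + 0.6 × (-82) = 19.8 → 20°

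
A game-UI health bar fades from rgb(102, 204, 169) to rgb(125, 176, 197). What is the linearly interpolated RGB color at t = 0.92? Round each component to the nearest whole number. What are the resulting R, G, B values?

(123, 178, 195)

R = 102 + 0.92 × (125 − 102) = 102 + 0.92 × 23 = 123.16 → 123
G = 204 + 0.92 × (176 − 204) = 204 + 0.92 × -28 = 178.24 → 178
B = 169 + 0.92 × (197 − 169) = 169 + 0.92 × 28 = 194.76 → 195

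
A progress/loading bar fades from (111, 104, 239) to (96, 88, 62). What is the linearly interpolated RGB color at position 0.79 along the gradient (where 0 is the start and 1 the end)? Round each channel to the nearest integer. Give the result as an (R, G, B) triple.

(99, 91, 99)

R = 111 + 0.79 × (96 − 111) = 111 + 0.79 × -15 = 99.15 → 99
G = 104 + 0.79 × (88 − 104) = 104 + 0.79 × -16 = 91.36 → 91
B = 239 + 0.79 × (62 − 239) = 239 + 0.79 × -177 = 99.17 → 99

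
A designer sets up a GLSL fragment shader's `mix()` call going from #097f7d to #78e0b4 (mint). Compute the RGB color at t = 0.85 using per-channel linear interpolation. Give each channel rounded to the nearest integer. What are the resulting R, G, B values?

#097f7d → (9, 127, 125); #78e0b4 → (120, 224, 180).
R = 9 + 0.85 × (120 − 9) = 9 + 0.85 × 111 = 103.35 → 103
G = 127 + 0.85 × (224 − 127) = 127 + 0.85 × 97 = 209.45 → 209
B = 125 + 0.85 × (180 − 125) = 125 + 0.85 × 55 = 171.75 → 172

(103, 209, 172)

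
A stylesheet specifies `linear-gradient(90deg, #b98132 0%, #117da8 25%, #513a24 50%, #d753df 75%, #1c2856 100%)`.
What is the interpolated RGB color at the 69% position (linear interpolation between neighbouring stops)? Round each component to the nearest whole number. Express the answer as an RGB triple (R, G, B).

(183, 77, 178)

69% lies between the 50% and 75% stops, so the local fraction is t = (69 − 50)/(75 − 50) = 19/25 ≈ 0.76.
#513a24 → (81, 58, 36); #d753df → (215, 83, 223).
R = 81 + 0.76 × (215 − 81) = 182.84 → 183
G = 58 + 0.76 × (83 − 58) = 77 → 77
B = 36 + 0.76 × (223 − 36) = 178.12 → 178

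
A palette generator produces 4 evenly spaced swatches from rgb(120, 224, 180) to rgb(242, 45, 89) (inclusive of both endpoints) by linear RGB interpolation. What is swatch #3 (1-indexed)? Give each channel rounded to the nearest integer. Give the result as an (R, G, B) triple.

With 4 swatches and endpoints inclusive, swatch 3 sits at t = (3 − 1)/(4 − 1) = 2/3 ≈ 0.6667.
R = 120 + 0.6667 × (242 − 120) = 201.337 → 201
G = 224 + 0.6667 × (45 − 224) = 104.661 → 105
B = 180 + 0.6667 × (89 − 180) = 119.33 → 119

(201, 105, 119)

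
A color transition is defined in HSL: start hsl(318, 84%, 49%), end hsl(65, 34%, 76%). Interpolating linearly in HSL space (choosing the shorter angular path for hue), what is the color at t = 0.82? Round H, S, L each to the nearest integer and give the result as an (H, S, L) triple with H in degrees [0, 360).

Hue: 65 − 318 = -253°, but |-253| > 180 so the shorter arc goes the other way: Δh = -253 + 360 = 107°.
H = 318 + 0.82 × (107) = 405.74 → 406 → 406 mod 360 = 46°
S = 84 + 0.82 × (34 − 84) = 43 → 43%
L = 49 + 0.82 × (76 − 49) = 71.14 → 71%

(46, 43, 71)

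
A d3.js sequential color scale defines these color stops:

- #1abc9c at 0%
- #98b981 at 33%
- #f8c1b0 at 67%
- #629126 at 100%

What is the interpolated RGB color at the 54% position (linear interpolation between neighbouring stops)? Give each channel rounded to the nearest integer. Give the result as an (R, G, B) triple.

(211, 190, 158)

54% lies between the 33% and 67% stops, so the local fraction is t = (54 − 33)/(67 − 33) = 21/34 ≈ 0.6176.
#98b981 → (152, 185, 129); #f8c1b0 → (248, 193, 176).
R = 152 + 0.6176 × (248 − 152) = 211.29 → 211
G = 185 + 0.6176 × (193 − 185) = 189.941 → 190
B = 129 + 0.6176 × (176 − 129) = 158.027 → 158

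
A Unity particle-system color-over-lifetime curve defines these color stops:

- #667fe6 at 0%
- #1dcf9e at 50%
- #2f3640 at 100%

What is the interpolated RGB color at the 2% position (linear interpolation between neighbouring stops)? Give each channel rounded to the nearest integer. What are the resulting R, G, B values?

(99, 130, 227)

2% lies between the 0% and 50% stops, so the local fraction is t = (2 − 0)/(50 − 0) = 2/50 ≈ 0.04.
#667fe6 → (102, 127, 230); #1dcf9e → (29, 207, 158).
R = 102 + 0.04 × (29 − 102) = 99.08 → 99
G = 127 + 0.04 × (207 − 127) = 130.2 → 130
B = 230 + 0.04 × (158 − 230) = 227.12 → 227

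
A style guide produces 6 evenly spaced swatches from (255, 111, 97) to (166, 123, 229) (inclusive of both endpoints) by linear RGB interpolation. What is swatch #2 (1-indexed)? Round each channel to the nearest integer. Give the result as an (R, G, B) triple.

With 6 swatches and endpoints inclusive, swatch 2 sits at t = (2 − 1)/(6 − 1) = 1/5 ≈ 0.2.
R = 255 + 0.2 × (166 − 255) = 237.2 → 237
G = 111 + 0.2 × (123 − 111) = 113.4 → 113
B = 97 + 0.2 × (229 − 97) = 123.4 → 123

(237, 113, 123)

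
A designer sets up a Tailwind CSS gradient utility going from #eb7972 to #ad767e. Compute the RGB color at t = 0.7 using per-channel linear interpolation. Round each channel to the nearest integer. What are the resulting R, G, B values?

#eb7972 → (235, 121, 114); #ad767e → (173, 118, 126).
R = 235 + 0.7 × (173 − 235) = 235 + 0.7 × -62 = 191.6 → 192
G = 121 + 0.7 × (118 − 121) = 121 + 0.7 × -3 = 118.9 → 119
B = 114 + 0.7 × (126 − 114) = 114 + 0.7 × 12 = 122.4 → 122

(192, 119, 122)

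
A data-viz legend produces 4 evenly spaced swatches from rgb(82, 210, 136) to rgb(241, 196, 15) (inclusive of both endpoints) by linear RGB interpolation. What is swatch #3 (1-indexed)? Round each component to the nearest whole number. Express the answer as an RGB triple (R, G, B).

(188, 201, 55)

With 4 swatches and endpoints inclusive, swatch 3 sits at t = (3 − 1)/(4 − 1) = 2/3 ≈ 0.6667.
R = 82 + 0.6667 × (241 − 82) = 188.005 → 188
G = 210 + 0.6667 × (196 − 210) = 200.666 → 201
B = 136 + 0.6667 × (15 − 136) = 55.329 → 55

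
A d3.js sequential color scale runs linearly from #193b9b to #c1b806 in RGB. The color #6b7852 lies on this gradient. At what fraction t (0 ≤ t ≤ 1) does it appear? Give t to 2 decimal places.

Invert the lerp on the R channel (largest span, 168): t = (107 − 25) / (193 − 25) = 82/168 = 0.4881.
Check on G: (120 − 59)/(184 − 59) = 0.488 ✓

0.49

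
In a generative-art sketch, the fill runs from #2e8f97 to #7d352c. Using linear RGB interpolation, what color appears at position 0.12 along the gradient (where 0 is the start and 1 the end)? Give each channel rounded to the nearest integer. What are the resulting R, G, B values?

(55, 132, 138)

#2e8f97 → (46, 143, 151); #7d352c → (125, 53, 44).
R = 46 + 0.12 × (125 − 46) = 46 + 0.12 × 79 = 55.48 → 55
G = 143 + 0.12 × (53 − 143) = 143 + 0.12 × -90 = 132.2 → 132
B = 151 + 0.12 × (44 − 151) = 151 + 0.12 × -107 = 138.16 → 138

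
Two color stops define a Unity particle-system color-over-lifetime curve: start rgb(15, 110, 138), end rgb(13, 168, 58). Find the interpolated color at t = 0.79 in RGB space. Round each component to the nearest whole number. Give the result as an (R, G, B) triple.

(13, 156, 75)

R = 15 + 0.79 × (13 − 15) = 15 + 0.79 × -2 = 13.42 → 13
G = 110 + 0.79 × (168 − 110) = 110 + 0.79 × 58 = 155.82 → 156
B = 138 + 0.79 × (58 − 138) = 138 + 0.79 × -80 = 74.8 → 75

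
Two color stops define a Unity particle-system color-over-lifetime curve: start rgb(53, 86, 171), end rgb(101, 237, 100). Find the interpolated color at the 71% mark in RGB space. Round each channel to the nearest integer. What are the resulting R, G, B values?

71% corresponds to t = 0.71.
R = 53 + 0.71 × (101 − 53) = 53 + 0.71 × 48 = 87.08 → 87
G = 86 + 0.71 × (237 − 86) = 86 + 0.71 × 151 = 193.21 → 193
B = 171 + 0.71 × (100 − 171) = 171 + 0.71 × -71 = 120.59 → 121

(87, 193, 121)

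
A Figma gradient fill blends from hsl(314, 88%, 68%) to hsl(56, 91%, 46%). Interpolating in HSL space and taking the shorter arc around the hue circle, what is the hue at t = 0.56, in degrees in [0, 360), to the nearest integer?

Hue: 56 − 314 = -258°, but |-258| > 180 so the shorter arc goes the other way: Δh = -258 + 360 = 102°.
H = 314 + 0.56 × (102) = 371.12 → 371 → 371 mod 360 = 11°

11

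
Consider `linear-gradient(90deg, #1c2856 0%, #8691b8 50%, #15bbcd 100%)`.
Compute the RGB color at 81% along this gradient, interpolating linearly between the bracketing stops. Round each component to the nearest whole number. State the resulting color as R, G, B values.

81% lies between the 50% and 100% stops, so the local fraction is t = (81 − 50)/(100 − 50) = 31/50 ≈ 0.62.
#8691b8 → (134, 145, 184); #15bbcd → (21, 187, 205).
R = 134 + 0.62 × (21 − 134) = 63.94 → 64
G = 145 + 0.62 × (187 − 145) = 171.04 → 171
B = 184 + 0.62 × (205 − 184) = 197.02 → 197

(64, 171, 197)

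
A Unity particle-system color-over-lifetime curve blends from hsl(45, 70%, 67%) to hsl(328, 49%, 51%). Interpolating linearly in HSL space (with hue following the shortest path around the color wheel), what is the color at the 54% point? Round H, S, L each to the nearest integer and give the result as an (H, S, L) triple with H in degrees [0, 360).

(3, 59, 58)

Hue: 328 − 45 = 283°, but |283| > 180 so the shorter arc goes the other way: Δh = 283 − 360 = -77°.
H = 45 + 0.54 × (-77) = 3.42 → 3°
S = 70 + 0.54 × (49 − 70) = 58.66 → 59%
L = 67 + 0.54 × (51 − 67) = 58.36 → 58%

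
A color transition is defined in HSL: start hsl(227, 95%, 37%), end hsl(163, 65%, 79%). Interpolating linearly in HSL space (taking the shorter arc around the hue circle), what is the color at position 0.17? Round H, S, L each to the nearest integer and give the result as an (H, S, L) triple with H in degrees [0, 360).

Hue arc: Δh = 163 − 227 = -64° (|Δh| ≤ 180, already the shorter path).
H = 227 + 0.17 × (-64) = 216.12 → 216°
S = 95 + 0.17 × (65 − 95) = 89.9 → 90%
L = 37 + 0.17 × (79 − 37) = 44.14 → 44%

(216, 90, 44)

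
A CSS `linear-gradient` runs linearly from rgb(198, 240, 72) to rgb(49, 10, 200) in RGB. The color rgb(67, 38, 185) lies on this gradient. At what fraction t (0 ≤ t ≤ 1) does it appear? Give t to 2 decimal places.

0.88

Invert the lerp on the G channel (largest span, 230): t = (38 − 240) / (10 − 240) = -202/-230 = 0.87826.
Check on R: (67 − 198)/(49 − 198) = 0.8792 ✓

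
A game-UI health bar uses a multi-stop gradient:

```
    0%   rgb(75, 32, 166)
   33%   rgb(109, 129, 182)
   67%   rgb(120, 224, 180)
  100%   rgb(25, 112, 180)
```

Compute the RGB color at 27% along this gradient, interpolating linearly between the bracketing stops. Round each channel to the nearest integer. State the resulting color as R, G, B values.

(103, 111, 179)

27% lies between the 0% and 33% stops, so the local fraction is t = (27 − 0)/(33 − 0) = 27/33 ≈ 0.8182.
R = 75 + 0.8182 × (109 − 75) = 102.819 → 103
G = 32 + 0.8182 × (129 − 32) = 111.365 → 111
B = 166 + 0.8182 × (182 − 166) = 179.091 → 179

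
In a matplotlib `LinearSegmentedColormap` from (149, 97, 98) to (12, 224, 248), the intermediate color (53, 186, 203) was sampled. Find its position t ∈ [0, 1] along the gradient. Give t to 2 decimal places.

0.70

Invert the lerp on the B channel (largest span, 150): t = (203 − 98) / (248 − 98) = 105/150 = 0.7.
Check on R: (53 − 149)/(12 − 149) = 0.7007 ✓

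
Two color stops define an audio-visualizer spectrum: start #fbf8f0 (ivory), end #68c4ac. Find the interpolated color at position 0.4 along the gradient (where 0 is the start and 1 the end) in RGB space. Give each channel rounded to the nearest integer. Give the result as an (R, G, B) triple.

#fbf8f0 → (251, 248, 240); #68c4ac → (104, 196, 172).
R = 251 + 0.4 × (104 − 251) = 251 + 0.4 × -147 = 192.2 → 192
G = 248 + 0.4 × (196 − 248) = 248 + 0.4 × -52 = 227.2 → 227
B = 240 + 0.4 × (172 − 240) = 240 + 0.4 × -68 = 212.8 → 213

(192, 227, 213)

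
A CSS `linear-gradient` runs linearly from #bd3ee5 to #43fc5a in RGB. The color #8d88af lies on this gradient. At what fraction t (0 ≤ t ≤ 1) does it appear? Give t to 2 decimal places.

0.39

Invert the lerp on the G channel (largest span, 190): t = (136 − 62) / (252 − 62) = 74/190 = 0.38947.
Check on R: (141 − 189)/(67 − 189) = 0.3934 ✓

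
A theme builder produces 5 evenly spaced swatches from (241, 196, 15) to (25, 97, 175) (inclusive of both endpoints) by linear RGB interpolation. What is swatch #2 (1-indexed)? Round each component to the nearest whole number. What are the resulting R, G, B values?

(187, 171, 55)

With 5 swatches and endpoints inclusive, swatch 2 sits at t = (2 − 1)/(5 − 1) = 1/4 ≈ 0.25.
R = 241 + 0.25 × (25 − 241) = 187 → 187
G = 196 + 0.25 × (97 − 196) = 171.25 → 171
B = 15 + 0.25 × (175 − 15) = 55 → 55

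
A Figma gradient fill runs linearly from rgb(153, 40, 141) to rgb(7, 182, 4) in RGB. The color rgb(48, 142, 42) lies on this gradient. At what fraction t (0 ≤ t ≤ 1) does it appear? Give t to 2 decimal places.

0.72

Invert the lerp on the R channel (largest span, 146): t = (48 − 153) / (7 − 153) = -105/-146 = 0.71918.
Check on G: (142 − 40)/(182 − 40) = 0.7183 ✓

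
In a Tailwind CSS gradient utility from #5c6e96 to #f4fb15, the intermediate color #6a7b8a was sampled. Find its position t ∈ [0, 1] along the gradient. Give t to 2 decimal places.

0.09

Invert the lerp on the R channel (largest span, 152): t = (106 − 92) / (244 − 92) = 14/152 = 0.092105.
Check on G: (123 − 110)/(251 − 110) = 0.0922 ✓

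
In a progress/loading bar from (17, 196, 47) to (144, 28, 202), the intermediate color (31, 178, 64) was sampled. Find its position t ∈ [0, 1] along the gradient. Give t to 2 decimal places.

0.11

Invert the lerp on the G channel (largest span, 168): t = (178 − 196) / (28 − 196) = -18/-168 = 0.10714.
Check on R: (31 − 17)/(144 − 17) = 0.1102 ✓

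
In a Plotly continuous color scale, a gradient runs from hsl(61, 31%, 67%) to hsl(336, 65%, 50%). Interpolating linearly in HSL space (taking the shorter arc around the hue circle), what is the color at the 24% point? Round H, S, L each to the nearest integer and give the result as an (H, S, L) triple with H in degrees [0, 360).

Hue: 336 − 61 = 275°, but |275| > 180 so the shorter arc goes the other way: Δh = 275 − 360 = -85°.
H = 61 + 0.24 × (-85) = 40.6 → 41°
S = 31 + 0.24 × (65 − 31) = 39.16 → 39%
L = 67 + 0.24 × (50 − 67) = 62.92 → 63%

(41, 39, 63)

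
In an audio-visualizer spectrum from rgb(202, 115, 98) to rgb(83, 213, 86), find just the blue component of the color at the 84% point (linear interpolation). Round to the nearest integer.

88

B = 98 + 0.84 × (86 − 98) = 87.92 → 88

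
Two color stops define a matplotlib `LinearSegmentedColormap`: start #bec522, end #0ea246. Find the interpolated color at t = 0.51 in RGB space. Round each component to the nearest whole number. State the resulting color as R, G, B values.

#bec522 → (190, 197, 34); #0ea246 → (14, 162, 70).
R = 190 + 0.51 × (14 − 190) = 190 + 0.51 × -176 = 100.24 → 100
G = 197 + 0.51 × (162 − 197) = 197 + 0.51 × -35 = 179.15 → 179
B = 34 + 0.51 × (70 − 34) = 34 + 0.51 × 36 = 52.36 → 52
So the blended color is (100, 179, 52), about #64b334.

(100, 179, 52)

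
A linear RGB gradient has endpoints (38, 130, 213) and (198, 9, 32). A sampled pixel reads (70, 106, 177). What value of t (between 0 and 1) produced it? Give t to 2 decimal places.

0.20

Invert the lerp on the B channel (largest span, 181): t = (177 − 213) / (32 − 213) = -36/-181 = 0.1989.
Check on R: (70 − 38)/(198 − 38) = 0.2 ✓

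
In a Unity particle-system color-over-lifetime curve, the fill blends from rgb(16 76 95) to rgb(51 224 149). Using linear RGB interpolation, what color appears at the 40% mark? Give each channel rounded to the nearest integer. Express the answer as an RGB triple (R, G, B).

(30, 135, 117)

40% corresponds to t = 0.4.
R = 16 + 0.4 × (51 − 16) = 16 + 0.4 × 35 = 30 → 30
G = 76 + 0.4 × (224 − 76) = 76 + 0.4 × 148 = 135.2 → 135
B = 95 + 0.4 × (149 − 95) = 95 + 0.4 × 54 = 116.6 → 117
So the blended color is (30, 135, 117), about #1e8775.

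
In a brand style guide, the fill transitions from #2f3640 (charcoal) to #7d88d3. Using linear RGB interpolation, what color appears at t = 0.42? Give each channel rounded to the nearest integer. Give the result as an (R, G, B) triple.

(80, 88, 126)

#2f3640 → (47, 54, 64); #7d88d3 → (125, 136, 211).
R = 47 + 0.42 × (125 − 47) = 47 + 0.42 × 78 = 79.76 → 80
G = 54 + 0.42 × (136 − 54) = 54 + 0.42 × 82 = 88.44 → 88
B = 64 + 0.42 × (211 − 64) = 64 + 0.42 × 147 = 125.74 → 126
So the blended color is (80, 88, 126), about #50587e.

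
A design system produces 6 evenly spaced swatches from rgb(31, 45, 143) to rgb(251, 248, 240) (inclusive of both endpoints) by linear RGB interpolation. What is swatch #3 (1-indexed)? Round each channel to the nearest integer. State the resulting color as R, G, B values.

With 6 swatches and endpoints inclusive, swatch 3 sits at t = (3 − 1)/(6 − 1) = 2/5 ≈ 0.4.
R = 31 + 0.4 × (251 − 31) = 119 → 119
G = 45 + 0.4 × (248 − 45) = 126.2 → 126
B = 143 + 0.4 × (240 − 143) = 181.8 → 182

(119, 126, 182)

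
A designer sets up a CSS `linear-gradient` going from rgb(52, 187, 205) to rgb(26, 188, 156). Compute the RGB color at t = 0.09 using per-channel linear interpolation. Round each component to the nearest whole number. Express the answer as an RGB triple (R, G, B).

(50, 187, 201)

R = 52 + 0.09 × (26 − 52) = 52 + 0.09 × -26 = 49.66 → 50
G = 187 + 0.09 × (188 − 187) = 187 + 0.09 × 1 = 187.09 → 187
B = 205 + 0.09 × (156 − 205) = 205 + 0.09 × -49 = 200.59 → 201
So the blended color is (50, 187, 201), about #32bbc9.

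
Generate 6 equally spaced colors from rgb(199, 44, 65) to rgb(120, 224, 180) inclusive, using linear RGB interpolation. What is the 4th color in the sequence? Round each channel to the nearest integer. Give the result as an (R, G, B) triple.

(152, 152, 134)

With 6 swatches and endpoints inclusive, swatch 4 sits at t = (4 − 1)/(6 − 1) = 3/5 ≈ 0.6.
R = 199 + 0.6 × (120 − 199) = 151.6 → 152
G = 44 + 0.6 × (224 − 44) = 152 → 152
B = 65 + 0.6 × (180 − 65) = 134 → 134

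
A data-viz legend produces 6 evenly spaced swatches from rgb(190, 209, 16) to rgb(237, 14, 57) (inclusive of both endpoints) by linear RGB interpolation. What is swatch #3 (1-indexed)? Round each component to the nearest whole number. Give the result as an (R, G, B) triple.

(209, 131, 32)

With 6 swatches and endpoints inclusive, swatch 3 sits at t = (3 − 1)/(6 − 1) = 2/5 ≈ 0.4.
R = 190 + 0.4 × (237 − 190) = 208.8 → 209
G = 209 + 0.4 × (14 − 209) = 131 → 131
B = 16 + 0.4 × (57 − 16) = 32.4 → 32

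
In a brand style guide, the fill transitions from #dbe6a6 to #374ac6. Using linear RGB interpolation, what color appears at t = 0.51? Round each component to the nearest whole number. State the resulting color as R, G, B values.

(135, 150, 182)

#dbe6a6 → (219, 230, 166); #374ac6 → (55, 74, 198).
R = 219 + 0.51 × (55 − 219) = 219 + 0.51 × -164 = 135.36 → 135
G = 230 + 0.51 × (74 − 230) = 230 + 0.51 × -156 = 150.44 → 150
B = 166 + 0.51 × (198 − 166) = 166 + 0.51 × 32 = 182.32 → 182
So the blended color is (135, 150, 182), about #8796b6.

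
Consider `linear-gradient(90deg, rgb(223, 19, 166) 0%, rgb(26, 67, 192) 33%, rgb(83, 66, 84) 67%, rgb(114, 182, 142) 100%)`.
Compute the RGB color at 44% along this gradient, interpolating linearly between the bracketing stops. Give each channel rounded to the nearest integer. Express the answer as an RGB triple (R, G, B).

44% lies between the 33% and 67% stops, so the local fraction is t = (44 − 33)/(67 − 33) = 11/34 ≈ 0.3235.
R = 26 + 0.3235 × (83 − 26) = 44.439 → 44
G = 67 + 0.3235 × (66 − 67) = 66.677 → 67
B = 192 + 0.3235 × (84 − 192) = 157.062 → 157

(44, 67, 157)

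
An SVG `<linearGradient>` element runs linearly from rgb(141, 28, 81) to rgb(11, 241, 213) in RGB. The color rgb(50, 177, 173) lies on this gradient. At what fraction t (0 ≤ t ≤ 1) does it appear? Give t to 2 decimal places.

Invert the lerp on the G channel (largest span, 213): t = (177 − 28) / (241 − 28) = 149/213 = 0.69953.
Check on R: (50 − 141)/(11 − 141) = 0.7 ✓

0.70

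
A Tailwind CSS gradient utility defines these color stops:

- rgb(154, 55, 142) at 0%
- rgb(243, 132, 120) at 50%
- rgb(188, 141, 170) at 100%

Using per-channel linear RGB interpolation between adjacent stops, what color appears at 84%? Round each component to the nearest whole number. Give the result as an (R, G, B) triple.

84% lies between the 50% and 100% stops, so the local fraction is t = (84 − 50)/(100 − 50) = 34/50 ≈ 0.68.
R = 243 + 0.68 × (188 − 243) = 205.6 → 206
G = 132 + 0.68 × (141 − 132) = 138.12 → 138
B = 120 + 0.68 × (170 − 120) = 154 → 154

(206, 138, 154)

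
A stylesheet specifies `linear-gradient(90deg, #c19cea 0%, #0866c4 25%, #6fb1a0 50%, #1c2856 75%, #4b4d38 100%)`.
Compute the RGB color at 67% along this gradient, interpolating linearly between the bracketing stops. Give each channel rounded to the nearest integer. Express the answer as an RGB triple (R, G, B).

(55, 84, 110)

67% lies between the 50% and 75% stops, so the local fraction is t = (67 − 50)/(75 − 50) = 17/25 ≈ 0.68.
#6fb1a0 → (111, 177, 160); #1c2856 → (28, 40, 86).
R = 111 + 0.68 × (28 − 111) = 54.56 → 55
G = 177 + 0.68 × (40 − 177) = 83.84 → 84
B = 160 + 0.68 × (86 − 160) = 109.68 → 110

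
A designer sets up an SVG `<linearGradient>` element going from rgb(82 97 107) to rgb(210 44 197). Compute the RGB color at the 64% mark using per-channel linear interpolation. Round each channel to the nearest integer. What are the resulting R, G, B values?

64% corresponds to t = 0.64.
R = 82 + 0.64 × (210 − 82) = 82 + 0.64 × 128 = 163.92 → 164
G = 97 + 0.64 × (44 − 97) = 97 + 0.64 × -53 = 63.08 → 63
B = 107 + 0.64 × (197 − 107) = 107 + 0.64 × 90 = 164.6 → 165
So the blended color is (164, 63, 165), about #a43fa5.

(164, 63, 165)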